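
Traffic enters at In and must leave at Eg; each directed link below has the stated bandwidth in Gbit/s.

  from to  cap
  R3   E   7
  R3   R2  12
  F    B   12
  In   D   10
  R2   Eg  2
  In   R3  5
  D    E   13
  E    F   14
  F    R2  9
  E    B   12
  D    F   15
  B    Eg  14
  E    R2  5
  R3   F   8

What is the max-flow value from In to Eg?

15

Augment In→R3→R2→Eg: bottleneck 2, flow now 2.
Augment In→D→E→B→Eg: bottleneck 10, flow now 12.
Augment In→R3→E→B→Eg: bottleneck 2, flow now 14.
Augment In→R3→F→B→Eg: bottleneck 1, flow now 15.
No augmenting path remains; maximum flow = 15.
In the residual graph, reachable from In: {In}.
Min-cut edges: In→D (10), In→R3 (5); capacity 10 + 5 = 15.
This cut is saturated, so no flow can exceed 15.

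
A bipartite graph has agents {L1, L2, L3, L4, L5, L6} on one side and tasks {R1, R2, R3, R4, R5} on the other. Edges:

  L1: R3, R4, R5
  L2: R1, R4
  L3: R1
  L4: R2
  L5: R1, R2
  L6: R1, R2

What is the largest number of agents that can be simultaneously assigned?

4

Unit-capacity flow: source→left, listed edges, right→sink; max matching = max flow.
Augmenting path L1→R3 (+1); matched 1.
Augmenting path L2→R1 (+1); matched 2.
Augmenting path L4→R2 (+1); matched 3.
Augmenting path L3→R1→L2→R4 (+1); matched 4.
No augmenting path remains; maximum matching = 4.
König certificate: {L1, L2, R1, R2} is a vertex cover of size 4 (every listed pair touches it), so no matching can be larger.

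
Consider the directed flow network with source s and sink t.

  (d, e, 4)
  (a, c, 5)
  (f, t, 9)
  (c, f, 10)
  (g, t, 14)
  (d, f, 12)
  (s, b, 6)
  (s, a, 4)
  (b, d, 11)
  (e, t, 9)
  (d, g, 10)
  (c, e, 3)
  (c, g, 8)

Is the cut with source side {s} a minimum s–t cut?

Given cut capacity: 4 + 6 = 10.
Augment s→a→c→e→t: bottleneck 3, flow now 3.
Augment s→a→c→f→t: bottleneck 1, flow now 4.
Augment s→b→d→e→t: bottleneck 4, flow now 8.
Augment s→b→d→f→t: bottleneck 2, flow now 10.
No augmenting path remains; maximum flow = 10.
Cut capacity 10 equals the max flow, so it is a minimum cut.

Yes — it is a minimum cut (capacity 10).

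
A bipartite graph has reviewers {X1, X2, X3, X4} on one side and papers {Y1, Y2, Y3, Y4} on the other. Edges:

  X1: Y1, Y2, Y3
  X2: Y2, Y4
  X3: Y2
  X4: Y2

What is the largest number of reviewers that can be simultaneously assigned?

Unit-capacity flow: source→left, listed edges, right→sink; max matching = max flow.
Augmenting path X1→Y1 (+1); matched 1.
Augmenting path X2→Y2 (+1); matched 2.
Augmenting path X3→Y2→X2→Y4 (+1); matched 3.
No augmenting path remains; maximum matching = 3.
König certificate: {X1, X2, Y2} is a vertex cover of size 3 (every listed pair touches it), so no matching can be larger.

3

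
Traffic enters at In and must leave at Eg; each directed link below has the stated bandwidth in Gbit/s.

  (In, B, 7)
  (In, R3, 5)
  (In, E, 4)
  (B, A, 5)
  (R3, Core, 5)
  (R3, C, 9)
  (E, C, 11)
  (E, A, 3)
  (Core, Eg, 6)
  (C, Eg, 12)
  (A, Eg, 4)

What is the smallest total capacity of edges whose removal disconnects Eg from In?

13

Augment In→B→A→Eg: bottleneck 4, flow now 4.
Augment In→R3→Core→Eg: bottleneck 5, flow now 9.
Augment In→E→C→Eg: bottleneck 4, flow now 13.
No augmenting path remains; maximum flow = 13.
By max-flow min-cut, the minimum cut capacity equals the max flow.
In the residual graph, reachable from In: {In, B, A}.
Min-cut edges: In→R3 (5), In→E (4), A→Eg (4); capacity 5 + 4 + 4 = 13.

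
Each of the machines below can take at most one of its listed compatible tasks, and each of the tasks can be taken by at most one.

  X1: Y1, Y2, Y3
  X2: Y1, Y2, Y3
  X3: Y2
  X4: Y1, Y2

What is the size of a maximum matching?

Unit-capacity flow: source→left, listed edges, right→sink; max matching = max flow.
Augmenting path X1→Y1 (+1); matched 1.
Augmenting path X2→Y2 (+1); matched 2.
Augmenting path X3→Y2→X2→Y3 (+1); matched 3.
No augmenting path remains; maximum matching = 3.
König certificate: {Y1, Y2, Y3} is a vertex cover of size 3 (every listed pair touches it), so no matching can be larger.

3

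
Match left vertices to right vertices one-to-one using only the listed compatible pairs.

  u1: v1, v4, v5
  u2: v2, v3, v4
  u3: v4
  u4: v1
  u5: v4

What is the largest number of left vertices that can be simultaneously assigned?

4

Unit-capacity flow: source→left, listed edges, right→sink; max matching = max flow.
Augmenting path u1→v1 (+1); matched 1.
Augmenting path u2→v2 (+1); matched 2.
Augmenting path u3→v4 (+1); matched 3.
Augmenting path u4→v1→u1→v5 (+1); matched 4.
No augmenting path remains; maximum matching = 4.
König certificate: {u1, u2, u4, v4} is a vertex cover of size 4 (every listed pair touches it), so no matching can be larger.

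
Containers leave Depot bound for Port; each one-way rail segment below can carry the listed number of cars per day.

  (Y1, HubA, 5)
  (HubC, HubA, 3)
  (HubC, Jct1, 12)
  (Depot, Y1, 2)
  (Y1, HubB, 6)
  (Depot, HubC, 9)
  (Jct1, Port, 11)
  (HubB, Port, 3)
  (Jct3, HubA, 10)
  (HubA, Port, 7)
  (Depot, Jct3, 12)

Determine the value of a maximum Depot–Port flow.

18

Augment Depot→Jct3→HubA→Port: bottleneck 7, flow now 7.
Augment Depot→Y1→HubB→Port: bottleneck 2, flow now 9.
Augment Depot→HubC→Jct1→Port: bottleneck 9, flow now 18.
No augmenting path remains; maximum flow = 18.
In the residual graph, reachable from Depot: {Depot, Jct3, HubA}.
Min-cut edges: Depot→Y1 (2), Depot→HubC (9), HubA→Port (7); capacity 2 + 9 + 7 = 18.
This cut is saturated, so no flow can exceed 18.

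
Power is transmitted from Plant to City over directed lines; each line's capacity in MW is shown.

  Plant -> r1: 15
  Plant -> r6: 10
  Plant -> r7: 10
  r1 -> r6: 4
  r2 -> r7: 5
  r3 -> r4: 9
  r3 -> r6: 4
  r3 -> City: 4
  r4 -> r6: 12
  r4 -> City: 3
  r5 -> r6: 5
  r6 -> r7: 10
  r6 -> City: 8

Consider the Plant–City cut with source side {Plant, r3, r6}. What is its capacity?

Edges leaving {Plant, r3, r6}: Plant→r1 (15), Plant→r7 (10), r3→r4 (9), r3→City (4), r6→r7 (10), r6→City (8).
Cut capacity = 15 + 10 + 9 + 4 + 10 + 8 = 56.

56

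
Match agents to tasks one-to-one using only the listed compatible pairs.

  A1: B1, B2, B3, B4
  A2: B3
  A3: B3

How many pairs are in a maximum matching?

Unit-capacity flow: source→left, listed edges, right→sink; max matching = max flow.
Augmenting path A1→B1 (+1); matched 1.
Augmenting path A2→B3 (+1); matched 2.
No augmenting path remains; maximum matching = 2.
König certificate: {A1, B3} is a vertex cover of size 2 (every listed pair touches it), so no matching can be larger.

2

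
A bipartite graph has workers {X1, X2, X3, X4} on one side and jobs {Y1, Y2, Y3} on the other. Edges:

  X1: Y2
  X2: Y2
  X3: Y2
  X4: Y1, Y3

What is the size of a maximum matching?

2

Unit-capacity flow: source→left, listed edges, right→sink; max matching = max flow.
Augmenting path X1→Y2 (+1); matched 1.
Augmenting path X4→Y1 (+1); matched 2.
No augmenting path remains; maximum matching = 2.
König certificate: {X4, Y2} is a vertex cover of size 2 (every listed pair touches it), so no matching can be larger.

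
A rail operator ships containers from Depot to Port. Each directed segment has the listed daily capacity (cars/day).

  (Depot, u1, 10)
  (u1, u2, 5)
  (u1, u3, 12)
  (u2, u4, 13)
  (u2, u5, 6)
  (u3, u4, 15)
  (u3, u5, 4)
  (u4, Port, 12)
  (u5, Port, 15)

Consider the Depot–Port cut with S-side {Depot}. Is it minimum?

Yes — it is a minimum cut (capacity 10).

Given cut capacity: 10 = 10.
Augment Depot→u1→u2→u4→Port: bottleneck 5, flow now 5.
Augment Depot→u1→u3→u4→Port: bottleneck 5, flow now 10.
No augmenting path remains; maximum flow = 10.
Cut capacity 10 equals the max flow, so it is a minimum cut.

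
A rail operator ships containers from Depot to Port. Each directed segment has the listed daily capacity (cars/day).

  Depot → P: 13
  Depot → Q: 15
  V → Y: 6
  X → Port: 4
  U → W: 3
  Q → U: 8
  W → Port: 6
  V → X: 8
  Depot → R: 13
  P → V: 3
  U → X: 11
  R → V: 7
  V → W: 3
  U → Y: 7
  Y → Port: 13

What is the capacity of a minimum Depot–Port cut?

18

Augment Depot→P→V→W→Port: bottleneck 3, flow now 3.
Augment Depot→Q→U→W→Port: bottleneck 3, flow now 6.
Augment Depot→Q→U→X→Port: bottleneck 4, flow now 10.
Augment Depot→Q→U→Y→Port: bottleneck 1, flow now 11.
Augment Depot→R→V→Y→Port: bottleneck 6, flow now 17.
Augment Depot→R→V→X→U→Y→Port: bottleneck 1, flow now 18. (uses reverse residual edge)
No augmenting path remains; maximum flow = 18.
By max-flow min-cut, the minimum cut capacity equals the max flow.
In the residual graph, reachable from Depot: {Depot, P, Q, R}.
Min-cut edges: P→V (3), Q→U (8), R→V (7); capacity 3 + 8 + 7 = 18.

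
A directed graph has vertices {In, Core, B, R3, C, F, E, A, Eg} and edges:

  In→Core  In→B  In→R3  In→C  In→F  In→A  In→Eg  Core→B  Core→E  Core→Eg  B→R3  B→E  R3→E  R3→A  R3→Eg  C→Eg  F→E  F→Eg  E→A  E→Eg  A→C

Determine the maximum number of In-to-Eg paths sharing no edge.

Assign every edge capacity 1; by Menger, the answer equals the max flow.
Path In→Eg (+1); total 1.
Path In→Core→Eg (+1); total 2.
Path In→R3→Eg (+1); total 3.
Path In→C→Eg (+1); total 4.
Path In→F→Eg (+1); total 5.
Path In→B→E→Eg (+1); total 6.
No residual In→Eg path; max flow = 6.
Certifying cut of size 6: {C→Eg, In→B, In→Core, In→Eg, In→F, In→R3}.

6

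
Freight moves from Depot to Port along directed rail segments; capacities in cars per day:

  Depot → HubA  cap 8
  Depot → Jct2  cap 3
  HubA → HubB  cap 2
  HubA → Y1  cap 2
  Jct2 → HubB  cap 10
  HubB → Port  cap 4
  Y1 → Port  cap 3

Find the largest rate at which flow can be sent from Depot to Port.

Augment Depot→HubA→HubB→Port: bottleneck 2, flow now 2.
Augment Depot→HubA→Y1→Port: bottleneck 2, flow now 4.
Augment Depot→Jct2→HubB→Port: bottleneck 2, flow now 6.
No augmenting path remains; maximum flow = 6.
In the residual graph, reachable from Depot: {Depot, HubA, Jct2, HubB}.
Min-cut edges: HubA→Y1 (2), HubB→Port (4); capacity 2 + 4 = 6.
This cut is saturated, so no flow can exceed 6.

6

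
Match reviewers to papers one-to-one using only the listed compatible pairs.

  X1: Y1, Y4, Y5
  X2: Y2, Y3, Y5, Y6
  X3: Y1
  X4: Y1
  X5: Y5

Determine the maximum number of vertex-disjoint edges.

4

Unit-capacity flow: source→left, listed edges, right→sink; max matching = max flow.
Augmenting path X1→Y1 (+1); matched 1.
Augmenting path X2→Y2 (+1); matched 2.
Augmenting path X5→Y5 (+1); matched 3.
Augmenting path X3→Y1→X1→Y4 (+1); matched 4.
No augmenting path remains; maximum matching = 4.
König certificate: {X1, X2, X5, Y1} is a vertex cover of size 4 (every listed pair touches it), so no matching can be larger.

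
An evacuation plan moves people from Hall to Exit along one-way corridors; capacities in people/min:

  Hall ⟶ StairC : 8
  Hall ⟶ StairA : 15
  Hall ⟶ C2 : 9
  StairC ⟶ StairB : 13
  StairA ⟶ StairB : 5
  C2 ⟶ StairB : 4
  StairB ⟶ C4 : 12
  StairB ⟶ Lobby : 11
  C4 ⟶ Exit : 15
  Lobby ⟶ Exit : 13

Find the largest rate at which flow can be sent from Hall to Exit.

17

Augment Hall→StairC→StairB→C4→Exit: bottleneck 8, flow now 8.
Augment Hall→StairA→StairB→C4→Exit: bottleneck 4, flow now 12.
Augment Hall→StairA→StairB→Lobby→Exit: bottleneck 1, flow now 13.
Augment Hall→C2→StairB→Lobby→Exit: bottleneck 4, flow now 17.
No augmenting path remains; maximum flow = 17.
In the residual graph, reachable from Hall: {Hall, StairA, C2}.
Min-cut edges: Hall→StairC (8), StairA→StairB (5), C2→StairB (4); capacity 8 + 5 + 4 = 17.
This cut is saturated, so no flow can exceed 17.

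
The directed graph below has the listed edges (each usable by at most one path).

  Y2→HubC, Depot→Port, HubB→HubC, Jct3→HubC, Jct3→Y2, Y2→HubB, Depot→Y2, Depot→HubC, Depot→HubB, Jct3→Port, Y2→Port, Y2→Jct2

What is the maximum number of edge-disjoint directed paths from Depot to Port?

Assign every edge capacity 1; by Menger, the answer equals the max flow.
Path Depot→Port (+1); total 1.
Path Depot→Y2→Port (+1); total 2.
No residual Depot→Port path; max flow = 2.
Certifying cut of size 2: {Depot→Port, Depot→Y2}.

2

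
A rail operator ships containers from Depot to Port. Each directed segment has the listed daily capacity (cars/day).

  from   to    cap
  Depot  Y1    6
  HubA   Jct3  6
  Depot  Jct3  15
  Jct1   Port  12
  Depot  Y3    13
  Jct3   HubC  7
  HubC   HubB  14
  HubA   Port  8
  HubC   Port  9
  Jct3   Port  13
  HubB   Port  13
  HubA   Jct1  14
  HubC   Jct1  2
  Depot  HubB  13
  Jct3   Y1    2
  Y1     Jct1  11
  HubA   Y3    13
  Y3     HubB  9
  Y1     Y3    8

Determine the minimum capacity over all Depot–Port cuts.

Augment Depot→Jct3→Port: bottleneck 13, flow now 13.
Augment Depot→HubB→Port: bottleneck 13, flow now 26.
Augment Depot→Jct3→HubC→Port: bottleneck 2, flow now 28.
Augment Depot→Y1→Jct1→Port: bottleneck 6, flow now 34.
No augmenting path remains; maximum flow = 34.
By max-flow min-cut, the minimum cut capacity equals the max flow.
In the residual graph, reachable from Depot: {Depot, Y3, HubB}.
Min-cut edges: Depot→Jct3 (15), Depot→Y1 (6), HubB→Port (13); capacity 15 + 6 + 13 = 34.

34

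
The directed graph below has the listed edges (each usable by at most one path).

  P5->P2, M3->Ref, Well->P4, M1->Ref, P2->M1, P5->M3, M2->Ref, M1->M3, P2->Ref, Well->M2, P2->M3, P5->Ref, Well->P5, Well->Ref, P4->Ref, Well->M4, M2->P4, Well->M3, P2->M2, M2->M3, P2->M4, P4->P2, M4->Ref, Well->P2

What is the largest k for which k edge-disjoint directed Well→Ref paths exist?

Assign every edge capacity 1; by Menger, the answer equals the max flow.
Path Well→Ref (+1); total 1.
Path Well→P4→Ref (+1); total 2.
Path Well→P5→Ref (+1); total 3.
Path Well→P2→Ref (+1); total 4.
Path Well→M4→Ref (+1); total 5.
Path Well→M2→Ref (+1); total 6.
Path Well→M3→Ref (+1); total 7.
No residual Well→Ref path; max flow = 7.
Certifying cut of size 7: {Well→M2, Well→M3, Well→M4, Well→P2, Well→P4, Well→P5, Well→Ref}.

7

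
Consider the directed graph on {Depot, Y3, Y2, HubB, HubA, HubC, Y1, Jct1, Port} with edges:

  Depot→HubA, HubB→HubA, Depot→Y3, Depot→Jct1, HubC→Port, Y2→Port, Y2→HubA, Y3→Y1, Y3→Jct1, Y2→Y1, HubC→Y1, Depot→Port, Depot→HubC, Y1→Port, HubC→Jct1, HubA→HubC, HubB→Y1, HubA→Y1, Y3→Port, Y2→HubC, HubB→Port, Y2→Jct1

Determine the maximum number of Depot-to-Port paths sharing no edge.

Assign every edge capacity 1; by Menger, the answer equals the max flow.
Path Depot→Port (+1); total 1.
Path Depot→Y3→Port (+1); total 2.
Path Depot→HubC→Port (+1); total 3.
Path Depot→HubA→Y1→Port (+1); total 4.
No residual Depot→Port path; max flow = 4.
Certifying cut of size 4: {Depot→HubA, Depot→HubC, Depot→Port, Depot→Y3}.

4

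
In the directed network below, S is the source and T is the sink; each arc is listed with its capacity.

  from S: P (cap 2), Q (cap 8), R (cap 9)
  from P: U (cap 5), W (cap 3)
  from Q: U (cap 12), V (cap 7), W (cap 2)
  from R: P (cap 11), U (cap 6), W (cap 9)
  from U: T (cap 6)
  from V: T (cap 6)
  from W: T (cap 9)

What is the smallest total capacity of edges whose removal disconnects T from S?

Augment S→P→U→T: bottleneck 2, flow now 2.
Augment S→Q→U→T: bottleneck 4, flow now 6.
Augment S→Q→V→T: bottleneck 4, flow now 10.
Augment S→R→W→T: bottleneck 9, flow now 19.
No augmenting path remains; maximum flow = 19.
By max-flow min-cut, the minimum cut capacity equals the max flow.
In the residual graph, reachable from S: {S}.
Min-cut edges: S→P (2), S→Q (8), S→R (9); capacity 2 + 8 + 9 = 19.

19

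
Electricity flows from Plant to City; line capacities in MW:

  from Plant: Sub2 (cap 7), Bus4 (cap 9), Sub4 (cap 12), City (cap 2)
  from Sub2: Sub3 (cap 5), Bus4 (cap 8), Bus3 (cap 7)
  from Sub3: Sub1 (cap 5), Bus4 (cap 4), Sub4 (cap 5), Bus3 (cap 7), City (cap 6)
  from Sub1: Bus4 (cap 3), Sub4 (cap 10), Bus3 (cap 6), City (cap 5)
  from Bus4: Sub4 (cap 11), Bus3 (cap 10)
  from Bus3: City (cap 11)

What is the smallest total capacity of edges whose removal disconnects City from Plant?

Augment Plant→City: bottleneck 2, flow now 2.
Augment Plant→Sub2→Sub3→City: bottleneck 5, flow now 7.
Augment Plant→Sub2→Bus3→City: bottleneck 2, flow now 9.
Augment Plant→Bus4→Bus3→City: bottleneck 9, flow now 18.
No augmenting path remains; maximum flow = 18.
By max-flow min-cut, the minimum cut capacity equals the max flow.
In the residual graph, reachable from Plant: {Plant, Sub4}.
Min-cut edges: Plant→Sub2 (7), Plant→Bus4 (9), Plant→City (2); capacity 7 + 9 + 2 = 18.

18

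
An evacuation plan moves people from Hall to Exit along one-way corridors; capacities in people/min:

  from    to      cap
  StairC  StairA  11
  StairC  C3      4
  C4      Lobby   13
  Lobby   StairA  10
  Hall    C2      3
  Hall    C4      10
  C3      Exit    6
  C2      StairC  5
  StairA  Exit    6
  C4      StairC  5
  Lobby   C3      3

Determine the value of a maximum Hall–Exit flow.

12

Augment Hall→C2→StairC→StairA→Exit: bottleneck 3, flow now 3.
Augment Hall→C4→StairC→StairA→Exit: bottleneck 3, flow now 6.
Augment Hall→C4→StairC→C3→Exit: bottleneck 2, flow now 8.
Augment Hall→C4→Lobby→C3→Exit: bottleneck 3, flow now 11.
Augment Hall→C4→Lobby→StairA→StairC→C3→Exit: bottleneck 1, flow now 12. (uses reverse residual edge)
No augmenting path remains; maximum flow = 12.
In the residual graph, reachable from Hall: {Hall, C2, C4, StairC, Lobby, StairA, C3}.
Min-cut edges: StairA→Exit (6), C3→Exit (6); capacity 6 + 6 = 12.
This cut is saturated, so no flow can exceed 12.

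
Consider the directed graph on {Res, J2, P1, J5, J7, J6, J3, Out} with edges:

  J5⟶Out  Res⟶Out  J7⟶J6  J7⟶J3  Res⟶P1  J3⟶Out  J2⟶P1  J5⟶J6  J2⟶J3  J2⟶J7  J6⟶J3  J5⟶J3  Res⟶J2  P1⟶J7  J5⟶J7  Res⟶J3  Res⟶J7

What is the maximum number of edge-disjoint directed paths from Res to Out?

2

Assign every edge capacity 1; by Menger, the answer equals the max flow.
Path Res→Out (+1); total 1.
Path Res→J3→Out (+1); total 2.
No residual Res→Out path; max flow = 2.
Certifying cut of size 2: {J3→Out, Res→Out}.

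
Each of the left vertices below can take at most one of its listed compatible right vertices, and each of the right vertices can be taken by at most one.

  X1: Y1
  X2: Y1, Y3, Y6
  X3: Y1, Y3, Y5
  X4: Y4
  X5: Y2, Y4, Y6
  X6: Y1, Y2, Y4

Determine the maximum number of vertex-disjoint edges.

6

Unit-capacity flow: source→left, listed edges, right→sink; max matching = max flow.
Augmenting path X1→Y1 (+1); matched 1.
Augmenting path X2→Y3 (+1); matched 2.
Augmenting path X3→Y5 (+1); matched 3.
Augmenting path X4→Y4 (+1); matched 4.
Augmenting path X5→Y2 (+1); matched 5.
Augmenting path X6→Y2→X5→Y6 (+1); matched 6.
No augmenting path remains; maximum matching = 6.
König certificate: {X1, X2, X3, X4, X5, X6} is a vertex cover of size 6 (every listed pair touches it), so no matching can be larger.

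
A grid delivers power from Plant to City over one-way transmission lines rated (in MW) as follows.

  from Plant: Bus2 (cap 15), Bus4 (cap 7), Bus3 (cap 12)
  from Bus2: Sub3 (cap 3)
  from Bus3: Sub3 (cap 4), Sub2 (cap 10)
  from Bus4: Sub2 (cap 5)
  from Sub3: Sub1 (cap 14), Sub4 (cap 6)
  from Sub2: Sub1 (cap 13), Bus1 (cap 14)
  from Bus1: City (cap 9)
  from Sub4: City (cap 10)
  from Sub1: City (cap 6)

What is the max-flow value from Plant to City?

Augment Plant→Bus2→Sub3→Sub4→City: bottleneck 3, flow now 3.
Augment Plant→Bus3→Sub3→Sub4→City: bottleneck 3, flow now 6.
Augment Plant→Bus3→Sub3→Sub1→City: bottleneck 1, flow now 7.
Augment Plant→Bus3→Sub2→Bus1→City: bottleneck 8, flow now 15.
Augment Plant→Bus4→Sub2→Bus1→City: bottleneck 1, flow now 16.
Augment Plant→Bus4→Sub2→Sub1→City: bottleneck 4, flow now 20.
No augmenting path remains; maximum flow = 20.
In the residual graph, reachable from Plant: {Plant, Bus2, Bus4}.
Min-cut edges: Plant→Bus3 (12), Bus2→Sub3 (3), Bus4→Sub2 (5); capacity 12 + 3 + 5 = 20.
This cut is saturated, so no flow can exceed 20.

20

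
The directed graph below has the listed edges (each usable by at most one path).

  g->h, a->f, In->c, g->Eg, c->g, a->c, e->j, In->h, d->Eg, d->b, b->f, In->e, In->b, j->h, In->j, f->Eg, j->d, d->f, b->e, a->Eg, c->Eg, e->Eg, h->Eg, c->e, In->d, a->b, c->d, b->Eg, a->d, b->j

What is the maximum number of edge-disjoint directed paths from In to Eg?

Assign every edge capacity 1; by Menger, the answer equals the max flow.
Path In→b→Eg (+1); total 1.
Path In→c→Eg (+1); total 2.
Path In→d→Eg (+1); total 3.
Path In→e→Eg (+1); total 4.
Path In→h→Eg (+1); total 5.
Path In→j→d→f→Eg (+1); total 6.
No residual In→Eg path; max flow = 6.
Certifying cut of size 6: {In→b, In→c, In→d, In→e, In→h, In→j}.

6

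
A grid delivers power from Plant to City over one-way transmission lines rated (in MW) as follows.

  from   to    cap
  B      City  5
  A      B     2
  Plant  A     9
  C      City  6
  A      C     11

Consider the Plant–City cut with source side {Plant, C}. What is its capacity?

Edges leaving {Plant, C}: Plant→A (9), C→City (6).
Cut capacity = 9 + 6 = 15.

15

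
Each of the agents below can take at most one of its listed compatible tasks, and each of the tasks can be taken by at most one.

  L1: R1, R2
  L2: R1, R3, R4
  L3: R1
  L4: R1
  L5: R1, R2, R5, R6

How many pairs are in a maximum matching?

Unit-capacity flow: source→left, listed edges, right→sink; max matching = max flow.
Augmenting path L1→R1 (+1); matched 1.
Augmenting path L2→R3 (+1); matched 2.
Augmenting path L5→R2 (+1); matched 3.
Augmenting path L3→R1→L1→R2→L5→R5 (+1); matched 4.
No augmenting path remains; maximum matching = 4.
König certificate: {L1, L2, L5, R1} is a vertex cover of size 4 (every listed pair touches it), so no matching can be larger.

4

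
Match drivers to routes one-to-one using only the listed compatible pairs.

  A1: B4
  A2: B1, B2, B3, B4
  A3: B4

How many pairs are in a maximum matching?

Unit-capacity flow: source→left, listed edges, right→sink; max matching = max flow.
Augmenting path A1→B4 (+1); matched 1.
Augmenting path A2→B1 (+1); matched 2.
No augmenting path remains; maximum matching = 2.
König certificate: {A2, B4} is a vertex cover of size 2 (every listed pair touches it), so no matching can be larger.

2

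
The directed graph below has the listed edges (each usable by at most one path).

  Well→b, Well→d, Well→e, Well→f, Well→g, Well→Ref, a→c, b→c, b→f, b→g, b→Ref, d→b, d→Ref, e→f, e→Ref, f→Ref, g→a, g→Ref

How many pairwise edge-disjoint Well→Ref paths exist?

6

Assign every edge capacity 1; by Menger, the answer equals the max flow.
Path Well→Ref (+1); total 1.
Path Well→b→Ref (+1); total 2.
Path Well→d→Ref (+1); total 3.
Path Well→e→Ref (+1); total 4.
Path Well→f→Ref (+1); total 5.
Path Well→g→Ref (+1); total 6.
No residual Well→Ref path; max flow = 6.
Certifying cut of size 6: {Well→Ref, Well→b, Well→d, Well→e, Well→f, Well→g}.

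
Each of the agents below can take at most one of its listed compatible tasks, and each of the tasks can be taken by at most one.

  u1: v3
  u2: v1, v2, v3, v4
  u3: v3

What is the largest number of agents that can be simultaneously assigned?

Unit-capacity flow: source→left, listed edges, right→sink; max matching = max flow.
Augmenting path u1→v3 (+1); matched 1.
Augmenting path u2→v1 (+1); matched 2.
No augmenting path remains; maximum matching = 2.
König certificate: {u2, v3} is a vertex cover of size 2 (every listed pair touches it), so no matching can be larger.

2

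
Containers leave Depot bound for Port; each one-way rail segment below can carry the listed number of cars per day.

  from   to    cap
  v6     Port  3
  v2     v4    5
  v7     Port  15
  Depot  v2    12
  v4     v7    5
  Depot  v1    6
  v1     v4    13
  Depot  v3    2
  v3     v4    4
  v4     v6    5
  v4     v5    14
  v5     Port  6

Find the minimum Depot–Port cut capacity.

13

Augment Depot→v1→v4→v5→Port: bottleneck 6, flow now 6.
Augment Depot→v2→v4→v6→Port: bottleneck 3, flow now 9.
Augment Depot→v2→v4→v7→Port: bottleneck 2, flow now 11.
Augment Depot→v3→v4→v7→Port: bottleneck 2, flow now 13.
No augmenting path remains; maximum flow = 13.
By max-flow min-cut, the minimum cut capacity equals the max flow.
In the residual graph, reachable from Depot: {Depot, v2}.
Min-cut edges: Depot→v1 (6), Depot→v3 (2), v2→v4 (5); capacity 6 + 2 + 5 = 13.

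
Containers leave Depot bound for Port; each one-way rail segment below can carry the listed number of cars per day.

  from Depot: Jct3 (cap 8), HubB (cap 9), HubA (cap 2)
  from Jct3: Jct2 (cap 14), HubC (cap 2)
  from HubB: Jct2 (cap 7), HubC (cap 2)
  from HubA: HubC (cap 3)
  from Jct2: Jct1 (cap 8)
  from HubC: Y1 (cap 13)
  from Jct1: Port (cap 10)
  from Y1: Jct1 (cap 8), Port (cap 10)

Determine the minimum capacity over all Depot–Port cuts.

14

Augment Depot→Jct3→Jct2→Jct1→Port: bottleneck 8, flow now 8.
Augment Depot→HubB→HubC→Y1→Port: bottleneck 2, flow now 10.
Augment Depot→HubA→HubC→Y1→Port: bottleneck 2, flow now 12.
Augment Depot→HubB→Jct2→Jct3→HubC→Y1→Port: bottleneck 2, flow now 14. (uses reverse residual edge)
No augmenting path remains; maximum flow = 14.
By max-flow min-cut, the minimum cut capacity equals the max flow.
In the residual graph, reachable from Depot: {Depot, Jct3, HubB, Jct2}.
Min-cut edges: Depot→HubA (2), Jct3→HubC (2), HubB→HubC (2), Jct2→Jct1 (8); capacity 2 + 2 + 2 + 8 = 14.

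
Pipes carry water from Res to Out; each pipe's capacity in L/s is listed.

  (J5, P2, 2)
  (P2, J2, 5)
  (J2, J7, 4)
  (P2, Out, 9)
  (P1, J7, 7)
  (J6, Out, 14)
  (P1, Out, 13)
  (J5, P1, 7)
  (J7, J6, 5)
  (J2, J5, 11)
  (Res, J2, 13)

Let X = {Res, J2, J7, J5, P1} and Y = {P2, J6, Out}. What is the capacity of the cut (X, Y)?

20

Edges leaving {Res, J2, J7, J5, P1}: J7→J6 (5), J5→P2 (2), P1→Out (13).
Cut capacity = 5 + 2 + 13 = 20.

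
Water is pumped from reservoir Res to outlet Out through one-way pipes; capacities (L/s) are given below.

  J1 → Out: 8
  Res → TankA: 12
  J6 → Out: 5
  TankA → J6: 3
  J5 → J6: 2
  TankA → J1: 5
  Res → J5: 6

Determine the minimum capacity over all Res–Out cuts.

10

Augment Res→TankA→J1→Out: bottleneck 5, flow now 5.
Augment Res→TankA→J6→Out: bottleneck 3, flow now 8.
Augment Res→J5→J6→Out: bottleneck 2, flow now 10.
No augmenting path remains; maximum flow = 10.
By max-flow min-cut, the minimum cut capacity equals the max flow.
In the residual graph, reachable from Res: {Res, TankA, J5}.
Min-cut edges: TankA→J1 (5), TankA→J6 (3), J5→J6 (2); capacity 5 + 3 + 2 = 10.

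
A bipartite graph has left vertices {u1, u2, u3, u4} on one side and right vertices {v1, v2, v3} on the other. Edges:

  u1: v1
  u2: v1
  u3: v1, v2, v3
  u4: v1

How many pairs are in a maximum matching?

2

Unit-capacity flow: source→left, listed edges, right→sink; max matching = max flow.
Augmenting path u1→v1 (+1); matched 1.
Augmenting path u3→v2 (+1); matched 2.
No augmenting path remains; maximum matching = 2.
König certificate: {u3, v1} is a vertex cover of size 2 (every listed pair touches it), so no matching can be larger.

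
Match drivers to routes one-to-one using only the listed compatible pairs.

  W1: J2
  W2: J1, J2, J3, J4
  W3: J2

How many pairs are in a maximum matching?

2

Unit-capacity flow: source→left, listed edges, right→sink; max matching = max flow.
Augmenting path W1→J2 (+1); matched 1.
Augmenting path W2→J1 (+1); matched 2.
No augmenting path remains; maximum matching = 2.
König certificate: {W2, J2} is a vertex cover of size 2 (every listed pair touches it), so no matching can be larger.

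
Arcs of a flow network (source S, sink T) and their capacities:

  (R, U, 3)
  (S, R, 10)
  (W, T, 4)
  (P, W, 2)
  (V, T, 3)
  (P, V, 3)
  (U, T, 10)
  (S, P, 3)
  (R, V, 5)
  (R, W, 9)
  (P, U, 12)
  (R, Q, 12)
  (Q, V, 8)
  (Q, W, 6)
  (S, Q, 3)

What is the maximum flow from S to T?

Augment S→P→U→T: bottleneck 3, flow now 3.
Augment S→Q→V→T: bottleneck 3, flow now 6.
Augment S→R→U→T: bottleneck 3, flow now 9.
Augment S→R→W→T: bottleneck 4, flow now 13.
No augmenting path remains; maximum flow = 13.
In the residual graph, reachable from S: {S, Q, R, V, W}.
Min-cut edges: S→P (3), R→U (3), V→T (3), W→T (4); capacity 3 + 3 + 3 + 4 = 13.
This cut is saturated, so no flow can exceed 13.

13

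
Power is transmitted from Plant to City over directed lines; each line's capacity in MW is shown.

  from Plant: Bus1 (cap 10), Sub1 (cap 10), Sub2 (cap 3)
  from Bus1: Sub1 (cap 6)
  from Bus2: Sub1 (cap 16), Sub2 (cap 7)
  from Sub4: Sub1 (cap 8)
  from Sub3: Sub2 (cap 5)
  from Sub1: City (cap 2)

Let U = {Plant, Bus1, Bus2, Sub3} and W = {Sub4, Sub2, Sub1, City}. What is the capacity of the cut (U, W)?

Edges leaving {Plant, Bus1, Bus2, Sub3}: Plant→Sub2 (3), Plant→Sub1 (10), Bus1→Sub1 (6), Bus2→Sub2 (7), Bus2→Sub1 (16), Sub3→Sub2 (5).
Cut capacity = 3 + 10 + 6 + 7 + 16 + 5 = 47.

47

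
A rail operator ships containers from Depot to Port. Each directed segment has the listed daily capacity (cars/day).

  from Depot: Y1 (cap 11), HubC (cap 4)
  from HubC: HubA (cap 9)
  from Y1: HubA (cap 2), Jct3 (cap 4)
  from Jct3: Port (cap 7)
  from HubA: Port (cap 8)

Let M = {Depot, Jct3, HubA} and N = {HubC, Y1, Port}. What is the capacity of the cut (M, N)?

30

Edges leaving {Depot, Jct3, HubA}: Depot→HubC (4), Depot→Y1 (11), Jct3→Port (7), HubA→Port (8).
Cut capacity = 4 + 11 + 7 + 8 = 30.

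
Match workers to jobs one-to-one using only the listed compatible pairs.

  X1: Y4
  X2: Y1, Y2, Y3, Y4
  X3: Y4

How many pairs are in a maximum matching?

2

Unit-capacity flow: source→left, listed edges, right→sink; max matching = max flow.
Augmenting path X1→Y4 (+1); matched 1.
Augmenting path X2→Y1 (+1); matched 2.
No augmenting path remains; maximum matching = 2.
König certificate: {X2, Y4} is a vertex cover of size 2 (every listed pair touches it), so no matching can be larger.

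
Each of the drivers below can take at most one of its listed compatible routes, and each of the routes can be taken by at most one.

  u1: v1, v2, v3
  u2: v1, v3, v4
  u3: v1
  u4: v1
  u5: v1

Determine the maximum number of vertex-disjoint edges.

Unit-capacity flow: source→left, listed edges, right→sink; max matching = max flow.
Augmenting path u1→v1 (+1); matched 1.
Augmenting path u2→v3 (+1); matched 2.
Augmenting path u3→v1→u1→v2 (+1); matched 3.
No augmenting path remains; maximum matching = 3.
König certificate: {u1, u2, v1} is a vertex cover of size 3 (every listed pair touches it), so no matching can be larger.

3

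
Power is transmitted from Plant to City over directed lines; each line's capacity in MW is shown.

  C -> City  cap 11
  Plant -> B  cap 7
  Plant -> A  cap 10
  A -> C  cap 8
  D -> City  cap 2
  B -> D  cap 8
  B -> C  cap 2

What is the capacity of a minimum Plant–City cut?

Augment Plant→A→C→City: bottleneck 8, flow now 8.
Augment Plant→B→C→City: bottleneck 2, flow now 10.
Augment Plant→B→D→City: bottleneck 2, flow now 12.
No augmenting path remains; maximum flow = 12.
By max-flow min-cut, the minimum cut capacity equals the max flow.
In the residual graph, reachable from Plant: {Plant, A, B, D}.
Min-cut edges: A→C (8), B→C (2), D→City (2); capacity 8 + 2 + 2 = 12.

12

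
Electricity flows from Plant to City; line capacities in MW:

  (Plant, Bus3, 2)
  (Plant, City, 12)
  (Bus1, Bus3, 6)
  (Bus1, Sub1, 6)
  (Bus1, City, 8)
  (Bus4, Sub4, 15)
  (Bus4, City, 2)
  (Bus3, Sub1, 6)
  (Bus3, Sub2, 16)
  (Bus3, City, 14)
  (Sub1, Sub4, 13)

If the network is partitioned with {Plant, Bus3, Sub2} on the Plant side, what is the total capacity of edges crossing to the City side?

Edges leaving {Plant, Bus3, Sub2}: Plant→City (12), Bus3→Sub1 (6), Bus3→City (14).
Cut capacity = 12 + 6 + 14 = 32.

32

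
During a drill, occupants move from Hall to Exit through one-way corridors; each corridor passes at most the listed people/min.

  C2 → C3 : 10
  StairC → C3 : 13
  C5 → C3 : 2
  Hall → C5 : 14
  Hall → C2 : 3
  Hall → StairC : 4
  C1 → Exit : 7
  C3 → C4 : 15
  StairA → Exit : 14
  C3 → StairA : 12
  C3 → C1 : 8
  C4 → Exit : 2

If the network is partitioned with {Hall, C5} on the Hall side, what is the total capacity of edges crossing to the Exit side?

Edges leaving {Hall, C5}: Hall→C2 (3), Hall→StairC (4), C5→C3 (2).
Cut capacity = 3 + 4 + 2 = 9.

9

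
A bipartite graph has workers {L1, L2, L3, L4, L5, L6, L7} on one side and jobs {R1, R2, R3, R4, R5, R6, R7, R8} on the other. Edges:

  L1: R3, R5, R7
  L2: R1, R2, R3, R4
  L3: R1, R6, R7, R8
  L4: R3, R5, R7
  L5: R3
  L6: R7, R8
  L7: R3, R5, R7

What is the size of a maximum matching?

Unit-capacity flow: source→left, listed edges, right→sink; max matching = max flow.
Augmenting path L1→R3 (+1); matched 1.
Augmenting path L2→R1 (+1); matched 2.
Augmenting path L3→R6 (+1); matched 3.
Augmenting path L4→R5 (+1); matched 4.
Augmenting path L6→R7 (+1); matched 5.
Augmenting path L7→R7→L6→R8 (+1); matched 6.
No augmenting path remains; maximum matching = 6.
König certificate: {L2, L3, L6, R3, R5, R7} is a vertex cover of size 6 (every listed pair touches it), so no matching can be larger.

6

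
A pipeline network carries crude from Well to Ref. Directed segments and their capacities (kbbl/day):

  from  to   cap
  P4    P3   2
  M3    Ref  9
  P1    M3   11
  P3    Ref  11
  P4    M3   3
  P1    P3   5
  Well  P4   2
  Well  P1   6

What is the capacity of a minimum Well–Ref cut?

Augment Well→P1→P3→Ref: bottleneck 5, flow now 5.
Augment Well→P1→M3→Ref: bottleneck 1, flow now 6.
Augment Well→P4→P3→Ref: bottleneck 2, flow now 8.
No augmenting path remains; maximum flow = 8.
By max-flow min-cut, the minimum cut capacity equals the max flow.
In the residual graph, reachable from Well: {Well}.
Min-cut edges: Well→P1 (6), Well→P4 (2); capacity 6 + 2 = 8.

8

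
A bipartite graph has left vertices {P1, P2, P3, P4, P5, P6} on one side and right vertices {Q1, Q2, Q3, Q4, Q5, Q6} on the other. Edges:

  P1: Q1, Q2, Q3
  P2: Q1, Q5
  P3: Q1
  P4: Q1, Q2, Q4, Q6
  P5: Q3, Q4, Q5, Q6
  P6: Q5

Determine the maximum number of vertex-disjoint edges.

Unit-capacity flow: source→left, listed edges, right→sink; max matching = max flow.
Augmenting path P1→Q1 (+1); matched 1.
Augmenting path P2→Q5 (+1); matched 2.
Augmenting path P4→Q2 (+1); matched 3.
Augmenting path P5→Q3 (+1); matched 4.
Augmenting path P3→Q1→P1→Q2→P4→Q4 (+1); matched 5.
No augmenting path remains; maximum matching = 5.
König certificate: {P1, P4, P5, Q1, Q5} is a vertex cover of size 5 (every listed pair touches it), so no matching can be larger.

5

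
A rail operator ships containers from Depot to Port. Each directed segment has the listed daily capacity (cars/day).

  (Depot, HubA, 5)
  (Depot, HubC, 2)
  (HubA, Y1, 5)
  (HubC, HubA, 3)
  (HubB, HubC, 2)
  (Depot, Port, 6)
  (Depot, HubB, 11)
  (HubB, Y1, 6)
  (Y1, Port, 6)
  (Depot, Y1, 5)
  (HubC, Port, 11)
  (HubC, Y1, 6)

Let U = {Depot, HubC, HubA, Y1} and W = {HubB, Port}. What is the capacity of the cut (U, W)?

34

Edges leaving {Depot, HubC, HubA, Y1}: Depot→HubB (11), Depot→Port (6), HubC→Port (11), Y1→Port (6).
Cut capacity = 11 + 6 + 11 + 6 = 34.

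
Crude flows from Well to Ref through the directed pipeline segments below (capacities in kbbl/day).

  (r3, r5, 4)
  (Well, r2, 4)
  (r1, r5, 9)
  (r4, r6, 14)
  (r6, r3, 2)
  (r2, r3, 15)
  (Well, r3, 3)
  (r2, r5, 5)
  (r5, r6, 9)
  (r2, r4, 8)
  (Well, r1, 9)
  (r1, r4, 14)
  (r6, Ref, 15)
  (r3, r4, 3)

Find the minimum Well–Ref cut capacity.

15

Augment Well→r1→r4→r6→Ref: bottleneck 9, flow now 9.
Augment Well→r2→r4→r6→Ref: bottleneck 4, flow now 13.
Augment Well→r3→r4→r6→Ref: bottleneck 1, flow now 14.
Augment Well→r3→r5→r6→Ref: bottleneck 1, flow now 15.
No augmenting path remains; maximum flow = 15.
By max-flow min-cut, the minimum cut capacity equals the max flow.
In the residual graph, reachable from Well: {Well, r1, r2, r3, r4, r5, r6}.
Min-cut edges: r6→Ref (15); capacity 15 = 15.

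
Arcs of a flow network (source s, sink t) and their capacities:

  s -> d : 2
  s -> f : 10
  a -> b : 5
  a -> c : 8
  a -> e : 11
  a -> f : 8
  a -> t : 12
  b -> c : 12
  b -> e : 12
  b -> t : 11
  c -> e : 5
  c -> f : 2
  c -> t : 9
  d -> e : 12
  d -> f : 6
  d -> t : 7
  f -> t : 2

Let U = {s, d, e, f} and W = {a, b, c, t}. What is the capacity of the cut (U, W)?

9

Edges leaving {s, d, e, f}: d→t (7), f→t (2).
Cut capacity = 7 + 2 = 9.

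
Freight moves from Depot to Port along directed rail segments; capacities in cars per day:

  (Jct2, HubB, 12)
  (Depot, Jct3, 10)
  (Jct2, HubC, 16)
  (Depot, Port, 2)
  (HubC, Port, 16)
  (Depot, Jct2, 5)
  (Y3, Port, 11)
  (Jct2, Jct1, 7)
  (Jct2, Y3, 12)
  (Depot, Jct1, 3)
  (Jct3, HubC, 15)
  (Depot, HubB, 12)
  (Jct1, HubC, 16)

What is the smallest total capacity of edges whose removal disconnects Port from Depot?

20

Augment Depot→Port: bottleneck 2, flow now 2.
Augment Depot→Jct3→HubC→Port: bottleneck 10, flow now 12.
Augment Depot→Jct2→HubC→Port: bottleneck 5, flow now 17.
Augment Depot→Jct1→HubC→Port: bottleneck 1, flow now 18.
Augment Depot→Jct1→HubC→Jct2→Y3→Port: bottleneck 2, flow now 20. (uses reverse residual edge)
No augmenting path remains; maximum flow = 20.
By max-flow min-cut, the minimum cut capacity equals the max flow.
In the residual graph, reachable from Depot: {Depot, HubB}.
Min-cut edges: Depot→Jct3 (10), Depot→Jct2 (5), Depot→Jct1 (3), Depot→Port (2); capacity 10 + 5 + 3 + 2 = 20.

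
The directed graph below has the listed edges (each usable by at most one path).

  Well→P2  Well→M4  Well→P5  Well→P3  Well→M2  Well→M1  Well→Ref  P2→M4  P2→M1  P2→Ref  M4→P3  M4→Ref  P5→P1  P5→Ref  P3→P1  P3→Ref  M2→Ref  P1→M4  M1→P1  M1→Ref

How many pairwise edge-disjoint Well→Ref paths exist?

Assign every edge capacity 1; by Menger, the answer equals the max flow.
Path Well→Ref (+1); total 1.
Path Well→P2→Ref (+1); total 2.
Path Well→M4→Ref (+1); total 3.
Path Well→P5→Ref (+1); total 4.
Path Well→P3→Ref (+1); total 5.
Path Well→M2→Ref (+1); total 6.
Path Well→M1→Ref (+1); total 7.
No residual Well→Ref path; max flow = 7.
Certifying cut of size 7: {Well→M1, Well→M2, Well→M4, Well→P2, Well→P3, Well→P5, Well→Ref}.

7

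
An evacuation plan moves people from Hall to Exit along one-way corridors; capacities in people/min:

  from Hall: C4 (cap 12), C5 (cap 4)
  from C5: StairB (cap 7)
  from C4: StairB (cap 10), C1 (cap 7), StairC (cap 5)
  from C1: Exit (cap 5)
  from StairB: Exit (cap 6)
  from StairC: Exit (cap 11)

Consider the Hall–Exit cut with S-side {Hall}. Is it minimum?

Given cut capacity: 4 + 12 = 16.
Augment Hall→C5→StairB→Exit: bottleneck 4, flow now 4.
Augment Hall→C4→C1→Exit: bottleneck 5, flow now 9.
Augment Hall→C4→StairB→Exit: bottleneck 2, flow now 11.
Augment Hall→C4→StairC→Exit: bottleneck 5, flow now 16.
No augmenting path remains; maximum flow = 16.
Cut capacity 16 equals the max flow, so it is a minimum cut.

Yes — it is a minimum cut (capacity 16).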